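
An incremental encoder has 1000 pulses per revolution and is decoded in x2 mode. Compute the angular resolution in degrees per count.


resolution = 360 / (PPR * 2) = 360 / 2000 = 0.1800

0.1800 degrees


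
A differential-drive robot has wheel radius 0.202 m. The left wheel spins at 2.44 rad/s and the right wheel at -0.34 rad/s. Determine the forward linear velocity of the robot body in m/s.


v = r*(wR + wL)/2 = 0.202*(-0.34 + 2.44)/2 = 0.2121

0.2121 m/s


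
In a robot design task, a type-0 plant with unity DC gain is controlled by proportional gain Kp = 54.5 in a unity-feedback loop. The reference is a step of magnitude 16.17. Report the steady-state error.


e_ss = R/(1 + Kp) = 16.17/(1 + 54.5) = 16.17/55.5000 = 0.2914

0.2914


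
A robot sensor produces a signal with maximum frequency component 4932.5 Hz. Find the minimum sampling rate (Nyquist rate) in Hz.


f_s,min = 2*f_max = 2*4932.5 = 9865.0000

9865.0000 Hz


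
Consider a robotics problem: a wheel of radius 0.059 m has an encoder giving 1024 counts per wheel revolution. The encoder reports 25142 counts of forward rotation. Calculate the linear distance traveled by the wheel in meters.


revs = 25142/1024 = 24.552734
d = revs * 2*pi*r = 24.552734 * 2*pi*0.059 = 9.1019

9.1019 m


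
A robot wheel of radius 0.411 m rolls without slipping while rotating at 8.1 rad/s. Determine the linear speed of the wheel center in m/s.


v = omega * r = 8.1 * 0.411 = 3.3291

3.3291 m/s


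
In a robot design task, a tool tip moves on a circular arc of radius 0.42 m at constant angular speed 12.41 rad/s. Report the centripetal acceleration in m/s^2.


a_c = omega^2 * r = 12.41^2 * 0.42 = 64.6834

64.6834 m/s^2


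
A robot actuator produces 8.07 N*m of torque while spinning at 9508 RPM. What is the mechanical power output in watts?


omega = 9508 * 2*pi/60 = 995.675432 rad/s
P = tau * omega = 8.07 * 995.675432 = 8035.1007

8035.1007 W


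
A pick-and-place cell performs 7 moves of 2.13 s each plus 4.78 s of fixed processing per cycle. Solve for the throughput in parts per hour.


T_cycle = 7*2.13 + 4.78 = 19.6900 s
rate = 3600/T = 182.8339

182.8339 parts/hour


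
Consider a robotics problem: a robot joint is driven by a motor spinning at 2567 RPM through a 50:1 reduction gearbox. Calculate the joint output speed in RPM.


omega_joint = omega_motor / N = 2567 / 50 = 51.3400

51.3400 RPM


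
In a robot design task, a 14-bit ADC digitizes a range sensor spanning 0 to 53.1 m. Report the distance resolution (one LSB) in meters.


res = range / 2^n = 53.1/2^14 = 53.1/16384 = 0.0032

0.0032 m


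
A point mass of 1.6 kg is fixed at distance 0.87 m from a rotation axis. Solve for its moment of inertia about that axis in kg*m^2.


I = m*r^2 = 1.6*0.87^2 = 1.2110

1.2110 kg*m^2


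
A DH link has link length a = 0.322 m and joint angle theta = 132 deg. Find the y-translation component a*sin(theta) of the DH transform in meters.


a*sin(theta) = 0.322*sin(132 deg) = 0.2393

0.2393 m


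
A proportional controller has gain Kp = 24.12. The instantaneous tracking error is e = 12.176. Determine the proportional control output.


u_P = Kp * e = 24.12 * 12.176 = 293.6851

293.6851


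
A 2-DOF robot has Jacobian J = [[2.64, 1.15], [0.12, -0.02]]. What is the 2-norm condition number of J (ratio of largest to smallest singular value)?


JJ^T eigenvalues: trace(JJ^T) = 8.3069, det(JJ^T) = det(J)^2 = 0.03640464
s_max^2 = (8.3069 + sqrt(68.85896905))/2 = 8.30251523
s_min^2 = (8.3069 - sqrt(68.85896905))/2 = 0.00438477
kappa = s_max/s_min = sqrt(8.30251523/0.00438477) = 43.5142

43.5142


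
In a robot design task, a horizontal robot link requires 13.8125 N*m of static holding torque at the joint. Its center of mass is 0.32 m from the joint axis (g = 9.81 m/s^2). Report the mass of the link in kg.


m = tau / (g*L) = 13.8125 / (9.81 * 0.32) = 4.4000

4.4000 kg


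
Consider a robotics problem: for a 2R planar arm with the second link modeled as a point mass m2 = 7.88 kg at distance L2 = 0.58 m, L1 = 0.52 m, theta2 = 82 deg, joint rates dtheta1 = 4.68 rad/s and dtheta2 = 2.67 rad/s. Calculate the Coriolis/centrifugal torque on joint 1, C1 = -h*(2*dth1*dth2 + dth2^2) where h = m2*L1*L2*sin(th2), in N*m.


h = m2*L1*L2*sin(th2) = 7.88*0.52*0.58*sin(82 deg) = 2.353479
C1 = -h*(2*4.68*2.67 + 2.67^2) = -2.353479*32.1201 = -75.5940

-75.5940 N*m


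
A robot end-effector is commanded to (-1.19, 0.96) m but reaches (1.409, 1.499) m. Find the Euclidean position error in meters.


dx = 1.409 - (-1.19) = 2.5990, dy = 1.499 - (0.96) = 0.5390
err = sqrt(6.754801 + 0.290521) = 2.6543

2.6543 m


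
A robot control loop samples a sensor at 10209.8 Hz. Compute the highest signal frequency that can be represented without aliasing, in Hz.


f_max = f_s/2 = 10209.8/2 = 5104.9000

5104.9000 Hz


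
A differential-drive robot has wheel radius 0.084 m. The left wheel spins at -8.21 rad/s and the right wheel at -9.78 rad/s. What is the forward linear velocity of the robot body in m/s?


v = r*(wR + wL)/2 = 0.084*(-9.78 + -8.21)/2 = -0.7556

-0.7556 m/s


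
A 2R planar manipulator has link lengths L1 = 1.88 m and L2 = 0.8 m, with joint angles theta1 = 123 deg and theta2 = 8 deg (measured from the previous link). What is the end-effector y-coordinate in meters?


y = L1*sin(th1) + L2*sin(th1+th2) = 1.88*sin(123 deg) + 0.8*sin(131 deg) = 2.1805

2.1805 m


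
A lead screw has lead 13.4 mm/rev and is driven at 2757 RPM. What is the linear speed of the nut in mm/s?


v = lead * (RPM/60) = 13.4*2757/60 = 615.7300

615.7300 mm/s


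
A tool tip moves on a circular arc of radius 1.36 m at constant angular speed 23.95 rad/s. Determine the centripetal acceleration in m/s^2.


a_c = omega^2 * r = 23.95^2 * 1.36 = 780.0994

780.0994 m/s^2


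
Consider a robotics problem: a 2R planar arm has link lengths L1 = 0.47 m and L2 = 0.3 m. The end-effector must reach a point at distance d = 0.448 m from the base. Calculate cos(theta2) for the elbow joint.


cos(th2) = (d^2 - L1^2 - L2^2)/(2*L1*L2) = (0.448^2 - 0.47^2 - 0.3^2)/(2*0.47*0.3) = -0.3908

-0.3908


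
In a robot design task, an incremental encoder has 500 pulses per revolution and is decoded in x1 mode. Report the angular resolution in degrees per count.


resolution = 360 / (PPR * 1) = 360 / 500 = 0.7200

0.7200 degrees


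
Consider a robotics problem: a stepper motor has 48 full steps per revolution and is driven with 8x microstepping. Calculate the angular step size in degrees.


step = 360/(48*8) = 360/384 = 0.9375

0.9375 degrees


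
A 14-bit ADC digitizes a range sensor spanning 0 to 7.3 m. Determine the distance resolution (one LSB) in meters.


res = range / 2^n = 7.3/2^14 = 7.3/16384 = 4.4556e-04

4.4556e-04 m


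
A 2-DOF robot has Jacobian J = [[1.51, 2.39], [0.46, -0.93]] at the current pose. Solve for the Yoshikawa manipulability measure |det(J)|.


det(J) = 1.51*-0.93 - (2.39)*(0.46) = -2.5037
|det(J)| = 2.5037

2.5037


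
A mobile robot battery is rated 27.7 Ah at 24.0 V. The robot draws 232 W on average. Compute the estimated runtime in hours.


E = 27.7*24.0 = 664.8000 Wh
t = E/P = 664.8000/232 = 2.8655

2.8655 hours


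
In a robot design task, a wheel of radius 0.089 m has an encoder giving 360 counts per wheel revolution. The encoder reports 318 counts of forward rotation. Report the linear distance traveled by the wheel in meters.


revs = 318/360 = 0.883333
d = revs * 2*pi*r = 0.883333 * 2*pi*0.089 = 0.4940

0.4940 m


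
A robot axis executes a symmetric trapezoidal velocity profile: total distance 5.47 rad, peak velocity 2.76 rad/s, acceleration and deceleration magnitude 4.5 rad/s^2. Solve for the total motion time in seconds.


t_acc = v/a = 2.76/4.5 = 0.613333 s
d_acc = v^2/(2a) = 0.846400 rad (each ramp)
d_cruise = 5.47 - 2*0.846400 = 3.777200 rad
t_cruise = 3.777200/2.76 = 1.368551 s
t_total = 2*0.613333 + 1.368551 = 2.5952

2.5952 s


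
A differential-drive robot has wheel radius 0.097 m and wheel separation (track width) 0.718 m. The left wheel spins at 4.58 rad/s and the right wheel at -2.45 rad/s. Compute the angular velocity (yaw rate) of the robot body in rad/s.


omega = r*(wR - wL)/L = 0.097*(-2.45 - (4.58))/0.718 = -0.9497

-0.9497 rad/s


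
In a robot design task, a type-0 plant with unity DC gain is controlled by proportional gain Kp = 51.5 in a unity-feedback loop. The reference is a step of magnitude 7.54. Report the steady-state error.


e_ss = R/(1 + Kp) = 7.54/(1 + 51.5) = 7.54/52.5000 = 0.1436

0.1436


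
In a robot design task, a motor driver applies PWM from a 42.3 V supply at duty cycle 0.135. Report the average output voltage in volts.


V_avg = V_supply * D = 42.3*0.135 = 5.7105

5.7105 V


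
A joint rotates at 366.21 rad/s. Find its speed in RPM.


RPM = 366.21 * 60/(2*pi) = 3497.0479

3497.0479 RPM


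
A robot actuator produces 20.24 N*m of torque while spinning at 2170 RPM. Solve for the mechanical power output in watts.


omega = 2170 * 2*pi/60 = 227.241869 rad/s
P = tau * omega = 20.24 * 227.241869 = 4599.3754

4599.3754 W


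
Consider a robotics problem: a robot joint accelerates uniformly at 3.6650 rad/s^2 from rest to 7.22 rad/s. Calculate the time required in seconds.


t = delta_omega / alpha = 7.22 / 3.6650 = 1.9700

1.9700 s


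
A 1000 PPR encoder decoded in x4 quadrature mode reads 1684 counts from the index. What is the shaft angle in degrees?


angle = counts * 360 / (PPR*4) = 1684 * 360 / 4000 = 151.5600

151.5600 degrees


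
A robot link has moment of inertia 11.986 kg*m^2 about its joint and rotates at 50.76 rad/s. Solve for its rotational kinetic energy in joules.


KE = (1/2)*I*omega^2 = 0.5*11.986*50.76^2 = 15441.4296

15441.4296 J


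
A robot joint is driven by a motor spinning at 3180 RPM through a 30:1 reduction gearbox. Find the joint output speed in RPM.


omega_joint = omega_motor / N = 3180 / 30 = 106.0000

106.0000 RPM


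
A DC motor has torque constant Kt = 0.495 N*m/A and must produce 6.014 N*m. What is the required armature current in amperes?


I = tau / Kt = 6.014/0.495 = 12.1495

12.1495 A


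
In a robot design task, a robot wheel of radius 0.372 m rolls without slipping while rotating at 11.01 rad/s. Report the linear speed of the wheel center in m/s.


v = omega * r = 11.01 * 0.372 = 4.0957

4.0957 m/s


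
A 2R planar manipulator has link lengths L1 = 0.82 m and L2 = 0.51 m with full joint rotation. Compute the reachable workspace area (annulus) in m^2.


r_max = L1 + L2 = 1.3300, r_min = |L1 - L2| = 0.3100
A = pi*(r_max^2 - r_min^2) = pi*(1.7689 - 0.0961) = 5.2553

5.2553 m^2


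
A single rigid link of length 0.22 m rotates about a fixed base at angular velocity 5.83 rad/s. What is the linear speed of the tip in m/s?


v = L*omega = 0.22 * 5.83 = 1.2826

1.2826 m/s


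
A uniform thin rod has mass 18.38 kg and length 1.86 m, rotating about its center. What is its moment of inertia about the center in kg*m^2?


I = (1/12)*m*L^2 = (1/12)*18.38*1.86^2 = 5.2990

5.2990 kg*m^2


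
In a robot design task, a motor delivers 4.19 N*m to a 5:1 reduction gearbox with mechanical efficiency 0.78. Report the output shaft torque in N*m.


tau_out = tau_in * N * eta = 4.19 * 5 * 0.78 = 16.3410

16.3410 N*m


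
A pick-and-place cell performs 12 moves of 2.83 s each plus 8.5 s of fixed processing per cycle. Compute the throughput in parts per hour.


T_cycle = 12*2.83 + 8.5 = 42.4600 s
rate = 3600/T = 84.7857

84.7857 parts/hour


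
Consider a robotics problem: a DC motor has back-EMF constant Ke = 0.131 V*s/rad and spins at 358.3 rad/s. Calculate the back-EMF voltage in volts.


V_emf = Ke * omega = 0.131*358.3 = 46.9373

46.9373 V


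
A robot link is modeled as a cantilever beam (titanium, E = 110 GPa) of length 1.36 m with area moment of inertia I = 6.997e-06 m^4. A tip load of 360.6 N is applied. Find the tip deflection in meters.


delta = F*L^3/(3*E*I) = 360.6*1.36^3/(3*1.100e+11*6.997e-06)
      = 907.0734336/2309010 = 3.9284e-04

3.9284e-04 m


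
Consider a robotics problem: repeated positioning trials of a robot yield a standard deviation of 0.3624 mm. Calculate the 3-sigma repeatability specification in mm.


repeatability = 3*sigma = 3*0.3624 = 1.0872

1.0872 mm


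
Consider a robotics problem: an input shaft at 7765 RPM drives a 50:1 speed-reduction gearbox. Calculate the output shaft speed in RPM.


omega_out = omega_in / N = 7765 / 50 = 155.3000

155.3000 RPM


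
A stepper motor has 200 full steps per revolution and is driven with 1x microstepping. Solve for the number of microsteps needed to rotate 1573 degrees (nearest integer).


step_size = 360/(200*1) = 360/200 = 1.800000 deg
n = 1573/(360/200) = 1573*200/360 = 873.8889 -> 874

874 steps


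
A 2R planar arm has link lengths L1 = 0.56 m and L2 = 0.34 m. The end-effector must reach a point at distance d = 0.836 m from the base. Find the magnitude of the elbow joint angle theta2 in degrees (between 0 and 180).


cos(th2) = (d^2 - L1^2 - L2^2)/(2*L1*L2) = (0.836^2 - 0.56^2 - 0.34^2)/(2*0.56*0.34) = 0.70823529
th2 = acos(0.70823529) = 44.9085 deg

44.9085 degrees


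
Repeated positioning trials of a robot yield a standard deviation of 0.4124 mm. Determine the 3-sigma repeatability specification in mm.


repeatability = 3*sigma = 3*0.4124 = 1.2372

1.2372 mm


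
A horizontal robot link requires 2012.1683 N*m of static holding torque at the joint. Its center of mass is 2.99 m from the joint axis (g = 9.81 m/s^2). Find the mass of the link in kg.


m = tau / (g*L) = 2012.1683 / (9.81 * 2.99) = 68.6000

68.6000 kg


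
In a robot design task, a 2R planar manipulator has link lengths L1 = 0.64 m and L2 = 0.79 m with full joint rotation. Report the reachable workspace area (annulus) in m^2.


r_max = L1 + L2 = 1.4300, r_min = |L1 - L2| = 0.1500
A = pi*(r_max^2 - r_min^2) = pi*(2.0449 - 0.0225) = 6.3536

6.3536 m^2


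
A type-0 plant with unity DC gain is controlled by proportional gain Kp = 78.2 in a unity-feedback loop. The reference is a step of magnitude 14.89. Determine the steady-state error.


e_ss = R/(1 + Kp) = 14.89/(1 + 78.2) = 14.89/79.2000 = 0.1880

0.1880


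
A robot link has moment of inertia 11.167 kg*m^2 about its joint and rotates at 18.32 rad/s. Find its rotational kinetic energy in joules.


KE = (1/2)*I*omega^2 = 0.5*11.167*18.32^2 = 1873.9477

1873.9477 J


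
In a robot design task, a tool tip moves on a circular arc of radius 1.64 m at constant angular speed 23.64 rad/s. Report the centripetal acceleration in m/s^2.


a_c = omega^2 * r = 23.64^2 * 1.64 = 916.5133

916.5133 m/s^2


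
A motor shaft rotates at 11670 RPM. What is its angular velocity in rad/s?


omega = 11670 * 2*pi/60 = 1222.0795

1222.0795 rad/s


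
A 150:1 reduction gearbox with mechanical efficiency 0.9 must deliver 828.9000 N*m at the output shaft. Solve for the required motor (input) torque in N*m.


tau_in = tau_out / (N * eta) = 828.9000 / (150 * 0.9) = 6.1400

6.1400 N*m


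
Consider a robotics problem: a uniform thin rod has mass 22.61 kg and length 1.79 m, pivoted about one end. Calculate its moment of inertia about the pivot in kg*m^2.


I = (1/3)*m*L^2 = (1/3)*22.61*1.79^2 = 24.1482

24.1482 kg*m^2


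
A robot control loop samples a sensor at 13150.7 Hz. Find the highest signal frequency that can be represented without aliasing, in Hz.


f_max = f_s/2 = 13150.7/2 = 6575.3500

6575.3500 Hz


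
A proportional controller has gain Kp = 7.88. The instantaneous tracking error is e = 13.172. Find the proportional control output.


u_P = Kp * e = 7.88 * 13.172 = 103.7954

103.7954


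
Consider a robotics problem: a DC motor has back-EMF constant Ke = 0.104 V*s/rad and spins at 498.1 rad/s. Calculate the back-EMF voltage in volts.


V_emf = Ke * omega = 0.104*498.1 = 51.8024

51.8024 V


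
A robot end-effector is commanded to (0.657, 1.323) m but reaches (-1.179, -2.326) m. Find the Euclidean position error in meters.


dx = -1.179 - (0.657) = -1.8360, dy = -2.326 - (1.323) = -3.6490
err = sqrt(3.370896 + 13.315201) = 4.0849

4.0849 m


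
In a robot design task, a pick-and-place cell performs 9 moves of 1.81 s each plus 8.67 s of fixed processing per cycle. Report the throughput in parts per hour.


T_cycle = 9*1.81 + 8.67 = 24.9600 s
rate = 3600/T = 144.2308

144.2308 parts/hour


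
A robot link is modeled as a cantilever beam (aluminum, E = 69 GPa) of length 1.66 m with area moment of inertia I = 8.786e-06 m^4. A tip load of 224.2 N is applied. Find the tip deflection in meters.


delta = F*L^3/(3*E*I) = 224.2*1.66^3/(3*6.900e+10*8.786e-06)
      = 1025.5571632/1818702 = 5.6390e-04

5.6390e-04 m


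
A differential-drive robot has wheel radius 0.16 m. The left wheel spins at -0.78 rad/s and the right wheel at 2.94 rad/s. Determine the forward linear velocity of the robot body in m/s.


v = r*(wR + wL)/2 = 0.16*(2.94 + -0.78)/2 = 0.1728

0.1728 m/s


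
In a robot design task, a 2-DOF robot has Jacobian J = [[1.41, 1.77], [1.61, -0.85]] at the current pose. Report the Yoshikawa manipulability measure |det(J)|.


det(J) = 1.41*-0.85 - (1.77)*(1.61) = -4.0482
|det(J)| = 4.0482

4.0482


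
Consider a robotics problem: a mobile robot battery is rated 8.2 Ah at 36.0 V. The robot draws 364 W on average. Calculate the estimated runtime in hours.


E = 8.2*36.0 = 295.2000 Wh
t = E/P = 295.2000/364 = 0.8110

0.8110 hours


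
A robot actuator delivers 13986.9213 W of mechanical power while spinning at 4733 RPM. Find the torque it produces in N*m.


omega = 4733 * 2*pi/60 = 495.638601 rad/s
tau = P / omega = 13986.9213 / 495.638601 = 28.2200

28.2200 N*m


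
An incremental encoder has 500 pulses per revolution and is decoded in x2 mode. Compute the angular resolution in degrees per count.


resolution = 360 / (PPR * 2) = 360 / 1000 = 0.3600

0.3600 degrees


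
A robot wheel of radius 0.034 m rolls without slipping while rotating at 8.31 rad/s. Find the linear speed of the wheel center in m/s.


v = omega * r = 8.31 * 0.034 = 0.2825

0.2825 m/s


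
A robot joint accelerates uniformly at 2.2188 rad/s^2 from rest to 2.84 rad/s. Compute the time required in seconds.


t = delta_omega / alpha = 2.84 / 2.2188 = 1.2800

1.2800 s


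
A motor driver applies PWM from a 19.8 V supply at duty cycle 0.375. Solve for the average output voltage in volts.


V_avg = V_supply * D = 19.8*0.375 = 7.4250

7.4250 V


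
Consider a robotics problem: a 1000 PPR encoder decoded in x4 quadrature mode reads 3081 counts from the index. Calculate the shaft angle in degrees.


angle = counts * 360 / (PPR*4) = 3081 * 360 / 4000 = 277.2900

277.2900 degrees


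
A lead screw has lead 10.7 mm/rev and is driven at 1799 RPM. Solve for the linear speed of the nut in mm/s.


v = lead * (RPM/60) = 10.7*1799/60 = 320.8217

320.8217 mm/s


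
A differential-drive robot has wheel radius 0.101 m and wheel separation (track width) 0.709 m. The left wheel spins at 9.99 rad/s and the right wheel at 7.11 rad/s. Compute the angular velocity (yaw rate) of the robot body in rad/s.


omega = r*(wR - wL)/L = 0.101*(7.11 - (9.99))/0.709 = -0.4103

-0.4103 rad/s


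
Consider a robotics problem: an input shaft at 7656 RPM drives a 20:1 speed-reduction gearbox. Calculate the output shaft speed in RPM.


omega_out = omega_in / N = 7656 / 20 = 382.8000

382.8000 RPM


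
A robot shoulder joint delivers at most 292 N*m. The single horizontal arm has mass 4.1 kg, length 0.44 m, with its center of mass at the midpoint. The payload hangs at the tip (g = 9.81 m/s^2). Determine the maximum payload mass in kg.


tau_arm = m_arm*g*(L/2) = 4.1*9.81*0.44/2 = 8.8486 N*m
tau_payload = tau_max - tau_arm = 292 - 8.8486 = 283.1514
m_payload = tau_payload / (g*L) = 283.1514 / (9.81*0.44) = 65.5990

65.5990 kg


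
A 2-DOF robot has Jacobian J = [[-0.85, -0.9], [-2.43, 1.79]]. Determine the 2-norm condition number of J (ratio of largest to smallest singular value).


JJ^T eigenvalues: trace(JJ^T) = 10.6415, det(JJ^T) = det(J)^2 = 13.75297225
s_max^2 = (10.6415 + sqrt(58.22963325))/2 = 9.13616719
s_min^2 = (10.6415 - sqrt(58.22963325))/2 = 1.50533281
kappa = s_max/s_min = sqrt(9.13616719/1.50533281) = 2.4636

2.4636


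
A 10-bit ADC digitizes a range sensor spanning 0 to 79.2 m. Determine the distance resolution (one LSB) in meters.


res = range / 2^n = 79.2/2^10 = 79.2/1024 = 0.0773

0.0773 m


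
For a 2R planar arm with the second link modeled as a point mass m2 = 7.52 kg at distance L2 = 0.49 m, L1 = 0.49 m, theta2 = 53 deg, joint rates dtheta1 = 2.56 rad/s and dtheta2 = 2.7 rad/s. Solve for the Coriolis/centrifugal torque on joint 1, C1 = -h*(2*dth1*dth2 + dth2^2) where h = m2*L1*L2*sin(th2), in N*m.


h = m2*L1*L2*sin(th2) = 7.52*0.49*0.49*sin(53 deg) = 1.441978
C1 = -h*(2*2.56*2.7 + 2.7^2) = -1.441978*21.1140 = -30.4459

-30.4459 N*m


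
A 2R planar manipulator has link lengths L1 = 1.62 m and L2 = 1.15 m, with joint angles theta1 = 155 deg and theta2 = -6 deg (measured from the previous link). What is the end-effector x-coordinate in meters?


x = L1*cos(th1) + L2*cos(th1+th2) = 1.62*cos(155 deg) + 1.15*cos(149 deg) = -2.4540

-2.4540 m


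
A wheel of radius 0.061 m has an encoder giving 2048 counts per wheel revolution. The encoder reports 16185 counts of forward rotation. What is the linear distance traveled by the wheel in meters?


revs = 16185/2048 = 7.902832
d = revs * 2*pi*r = 7.902832 * 2*pi*0.061 = 3.0290

3.0290 m


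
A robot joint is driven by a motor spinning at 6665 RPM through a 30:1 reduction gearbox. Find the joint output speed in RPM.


omega_joint = omega_motor / N = 6665 / 30 = 222.1667

222.1667 RPM


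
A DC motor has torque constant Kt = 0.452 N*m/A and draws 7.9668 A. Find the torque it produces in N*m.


tau = Kt * I = 0.452*7.9668 = 3.6010

3.6010 N*m


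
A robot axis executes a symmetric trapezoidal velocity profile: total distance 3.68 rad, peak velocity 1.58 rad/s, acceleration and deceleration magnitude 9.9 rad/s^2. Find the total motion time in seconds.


t_acc = v/a = 1.58/9.9 = 0.159596 s
d_acc = v^2/(2a) = 0.126081 rad (each ramp)
d_cruise = 3.68 - 2*0.126081 = 3.427838 rad
t_cruise = 3.427838/1.58 = 2.169518 s
t_total = 2*0.159596 + 2.169518 = 2.4887

2.4887 s


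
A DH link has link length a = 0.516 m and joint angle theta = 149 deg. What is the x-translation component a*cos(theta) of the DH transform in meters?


a*cos(theta) = 0.516*cos(149 deg) = -0.4423

-0.4423 m


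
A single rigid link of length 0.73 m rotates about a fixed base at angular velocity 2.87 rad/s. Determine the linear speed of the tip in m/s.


v = L*omega = 0.73 * 2.87 = 2.0951

2.0951 m/s


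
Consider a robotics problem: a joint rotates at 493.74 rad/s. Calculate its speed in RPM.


RPM = 493.74 * 60/(2*pi) = 4714.8697

4714.8697 RPM


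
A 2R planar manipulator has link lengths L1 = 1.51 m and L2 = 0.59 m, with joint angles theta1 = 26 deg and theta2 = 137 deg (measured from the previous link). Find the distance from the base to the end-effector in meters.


x = L1*cos(th1) + L2*cos(th1+th2) = 0.792959
y = L1*sin(th1) + L2*sin(th1+th2) = 0.834440
d = sqrt(x^2 + y^2) = sqrt(0.628784 + 0.696290) = 1.1511

1.1511 m


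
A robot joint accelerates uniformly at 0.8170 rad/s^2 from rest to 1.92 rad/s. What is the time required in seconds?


t = delta_omega / alpha = 1.92 / 0.8170 = 2.3501

2.3501 s


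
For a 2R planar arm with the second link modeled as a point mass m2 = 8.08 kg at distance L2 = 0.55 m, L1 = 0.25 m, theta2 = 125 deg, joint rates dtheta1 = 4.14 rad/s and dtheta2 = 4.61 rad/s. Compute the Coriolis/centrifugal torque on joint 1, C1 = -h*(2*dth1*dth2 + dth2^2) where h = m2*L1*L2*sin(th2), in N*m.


h = m2*L1*L2*sin(th2) = 8.08*0.25*0.55*sin(125 deg) = 0.910078
C1 = -h*(2*4.14*4.61 + 4.61^2) = -0.910078*59.4229 = -54.0795

-54.0795 N*m


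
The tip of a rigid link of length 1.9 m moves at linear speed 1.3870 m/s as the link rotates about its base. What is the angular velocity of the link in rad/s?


omega = v / L = 1.3870 / 1.9 = 0.7300

0.7300 rad/s


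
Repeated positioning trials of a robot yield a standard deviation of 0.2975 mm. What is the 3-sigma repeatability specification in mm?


repeatability = 3*sigma = 3*0.2975 = 0.8925

0.8925 mm


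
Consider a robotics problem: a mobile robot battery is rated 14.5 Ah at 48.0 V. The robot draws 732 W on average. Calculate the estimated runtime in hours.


E = 14.5*48.0 = 696.0000 Wh
t = E/P = 696.0000/732 = 0.9508

0.9508 hours


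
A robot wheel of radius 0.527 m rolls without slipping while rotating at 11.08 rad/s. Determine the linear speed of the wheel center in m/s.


v = omega * r = 11.08 * 0.527 = 5.8392

5.8392 m/s


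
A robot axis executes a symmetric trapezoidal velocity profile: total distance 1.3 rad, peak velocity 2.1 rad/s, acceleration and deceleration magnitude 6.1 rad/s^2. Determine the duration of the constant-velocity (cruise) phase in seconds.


t_acc = v/a = 0.344262 s, d_acc = v^2/(2a) = 0.361475 rad each
d_cruise = 1.3 - 2*0.361475 = 0.577050 rad
t_cruise = d_cruise/v = 0.577050/2.1 = 0.2748

0.2748 s


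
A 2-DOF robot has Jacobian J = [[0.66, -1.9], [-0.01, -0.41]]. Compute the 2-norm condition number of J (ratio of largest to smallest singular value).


JJ^T eigenvalues: trace(JJ^T) = 4.2138, det(JJ^T) = det(J)^2 = 0.08386816
s_max^2 = (4.2138 + sqrt(17.42063780))/2 = 4.19380188
s_min^2 = (4.2138 - sqrt(17.42063780))/2 = 0.01999812
kappa = s_max/s_min = sqrt(4.19380188/0.01999812) = 14.4814

14.4814


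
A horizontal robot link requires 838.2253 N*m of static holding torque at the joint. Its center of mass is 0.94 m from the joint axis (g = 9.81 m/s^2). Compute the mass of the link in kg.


m = tau / (g*L) = 838.2253 / (9.81 * 0.94) = 90.9000

90.9000 kg


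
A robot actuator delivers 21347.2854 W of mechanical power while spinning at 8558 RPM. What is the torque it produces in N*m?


omega = 8558 * 2*pi/60 = 896.191664 rad/s
tau = P / omega = 21347.2854 / 896.191664 = 23.8200

23.8200 N*m


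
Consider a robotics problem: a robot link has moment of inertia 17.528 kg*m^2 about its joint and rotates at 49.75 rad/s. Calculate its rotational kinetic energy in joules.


KE = (1/2)*I*omega^2 = 0.5*17.528*49.75^2 = 21691.4477

21691.4477 J


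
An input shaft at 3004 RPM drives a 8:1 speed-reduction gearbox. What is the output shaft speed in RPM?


omega_out = omega_in / N = 3004 / 8 = 375.5000

375.5000 RPM


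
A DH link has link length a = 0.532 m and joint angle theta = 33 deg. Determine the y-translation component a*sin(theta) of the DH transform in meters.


a*sin(theta) = 0.532*sin(33 deg) = 0.2897

0.2897 m


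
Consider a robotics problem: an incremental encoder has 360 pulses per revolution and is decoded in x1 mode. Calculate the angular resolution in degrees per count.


resolution = 360 / (PPR * 1) = 360 / 360 = 1.0000

1.0000 degrees


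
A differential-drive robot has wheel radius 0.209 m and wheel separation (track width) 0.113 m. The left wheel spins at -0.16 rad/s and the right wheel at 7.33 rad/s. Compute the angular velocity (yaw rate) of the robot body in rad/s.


omega = r*(wR - wL)/L = 0.209*(7.33 - (-0.16))/0.113 = 13.8532

13.8532 rad/s


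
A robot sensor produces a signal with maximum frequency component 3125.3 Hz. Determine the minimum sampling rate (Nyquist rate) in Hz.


f_s,min = 2*f_max = 2*3125.3 = 6250.6000

6250.6000 Hz


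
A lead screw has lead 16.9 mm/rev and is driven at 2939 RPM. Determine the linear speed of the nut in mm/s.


v = lead * (RPM/60) = 16.9*2939/60 = 827.8183

827.8183 mm/s


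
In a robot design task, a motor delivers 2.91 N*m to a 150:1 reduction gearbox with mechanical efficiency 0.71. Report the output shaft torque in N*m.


tau_out = tau_in * N * eta = 2.91 * 150 * 0.71 = 309.9150

309.9150 N*m


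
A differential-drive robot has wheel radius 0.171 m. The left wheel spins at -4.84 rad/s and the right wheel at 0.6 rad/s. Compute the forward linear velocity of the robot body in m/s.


v = r*(wR + wL)/2 = 0.171*(0.6 + -4.84)/2 = -0.3625

-0.3625 m/s


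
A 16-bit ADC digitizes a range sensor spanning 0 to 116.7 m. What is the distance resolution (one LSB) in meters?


res = range / 2^n = 116.7/2^16 = 116.7/65536 = 0.0018

0.0018 m


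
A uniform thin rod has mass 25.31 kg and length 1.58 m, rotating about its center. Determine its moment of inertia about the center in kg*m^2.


I = (1/12)*m*L^2 = (1/12)*25.31*1.58^2 = 5.2653

5.2653 kg*m^2


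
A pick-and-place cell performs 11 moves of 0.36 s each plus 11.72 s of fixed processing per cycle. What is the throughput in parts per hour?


T_cycle = 11*0.36 + 11.72 = 15.6800 s
rate = 3600/T = 229.5918

229.5918 parts/hour


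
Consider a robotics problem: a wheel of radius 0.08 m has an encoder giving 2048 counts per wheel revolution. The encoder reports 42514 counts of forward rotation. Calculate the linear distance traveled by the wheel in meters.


revs = 42514/2048 = 20.758789
d = revs * 2*pi*r = 20.758789 * 2*pi*0.08 = 10.4345

10.4345 m


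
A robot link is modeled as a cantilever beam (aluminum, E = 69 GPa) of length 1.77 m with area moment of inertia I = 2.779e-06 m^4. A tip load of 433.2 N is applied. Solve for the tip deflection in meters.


delta = F*L^3/(3*E*I) = 433.2*1.77^3/(3*6.900e+10*2.779e-06)
      = 2402.1949356/575253 = 0.0042

0.0042 m


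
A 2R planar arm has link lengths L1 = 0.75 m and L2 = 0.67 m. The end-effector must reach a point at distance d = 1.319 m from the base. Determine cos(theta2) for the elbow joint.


cos(th2) = (d^2 - L1^2 - L2^2)/(2*L1*L2) = (1.319^2 - 0.75^2 - 0.67^2)/(2*0.75*0.67) = 0.7247

0.7247


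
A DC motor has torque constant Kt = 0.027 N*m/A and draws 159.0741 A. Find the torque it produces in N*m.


tau = Kt * I = 0.027*159.0741 = 4.2950

4.2950 N*m


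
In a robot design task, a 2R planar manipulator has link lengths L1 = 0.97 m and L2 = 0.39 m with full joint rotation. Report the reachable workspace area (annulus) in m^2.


r_max = L1 + L2 = 1.3600, r_min = |L1 - L2| = 0.5800
A = pi*(r_max^2 - r_min^2) = pi*(1.8496 - 0.3364) = 4.7539

4.7539 m^2


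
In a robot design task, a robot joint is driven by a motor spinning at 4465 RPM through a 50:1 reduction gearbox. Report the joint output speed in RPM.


omega_joint = omega_motor / N = 4465 / 50 = 89.3000

89.3000 RPM


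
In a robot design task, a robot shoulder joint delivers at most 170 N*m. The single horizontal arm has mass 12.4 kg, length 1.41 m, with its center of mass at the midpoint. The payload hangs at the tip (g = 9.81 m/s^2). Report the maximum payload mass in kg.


tau_arm = m_arm*g*(L/2) = 12.4*9.81*1.41/2 = 85.7590 N*m
tau_payload = tau_max - tau_arm = 170 - 85.7590 = 84.2410
m_payload = tau_payload / (g*L) = 84.2410 / (9.81*1.41) = 6.0903

6.0903 kg


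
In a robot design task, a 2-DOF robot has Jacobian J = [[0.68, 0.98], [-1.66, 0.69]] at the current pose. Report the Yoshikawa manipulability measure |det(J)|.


det(J) = 0.68*0.69 - (0.98)*(-1.66) = 2.0960
|det(J)| = 2.0960

2.0960


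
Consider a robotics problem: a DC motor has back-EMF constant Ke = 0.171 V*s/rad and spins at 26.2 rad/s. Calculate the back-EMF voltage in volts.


V_emf = Ke * omega = 0.171*26.2 = 4.4802

4.4802 V


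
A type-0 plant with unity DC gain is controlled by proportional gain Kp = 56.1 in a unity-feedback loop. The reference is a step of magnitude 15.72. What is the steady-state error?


e_ss = R/(1 + Kp) = 15.72/(1 + 56.1) = 15.72/57.1000 = 0.2753

0.2753


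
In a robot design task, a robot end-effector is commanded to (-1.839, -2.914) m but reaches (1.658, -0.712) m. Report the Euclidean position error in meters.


dx = 1.658 - (-1.839) = 3.4970, dy = -0.712 - (-2.914) = 2.2020
err = sqrt(12.229009 + 4.848804) = 4.1325

4.1325 m


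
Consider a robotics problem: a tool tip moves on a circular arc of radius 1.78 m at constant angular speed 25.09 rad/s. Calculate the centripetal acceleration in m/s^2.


a_c = omega^2 * r = 25.09^2 * 1.78 = 1120.5244

1120.5244 m/s^2


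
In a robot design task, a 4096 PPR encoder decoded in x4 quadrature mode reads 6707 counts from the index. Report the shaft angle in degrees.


angle = counts * 360 / (PPR*4) = 6707 * 360 / 16384 = 147.3706

147.3706 degrees


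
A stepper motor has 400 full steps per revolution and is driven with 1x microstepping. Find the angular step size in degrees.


step = 360/(400*1) = 360/400 = 0.9000

0.9000 degrees


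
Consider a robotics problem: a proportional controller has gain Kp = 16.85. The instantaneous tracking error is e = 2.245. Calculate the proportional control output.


u_P = Kp * e = 16.85 * 2.245 = 37.8283

37.8283


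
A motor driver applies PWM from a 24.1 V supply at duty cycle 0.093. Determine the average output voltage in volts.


V_avg = V_supply * D = 24.1*0.093 = 2.2413

2.2413 V


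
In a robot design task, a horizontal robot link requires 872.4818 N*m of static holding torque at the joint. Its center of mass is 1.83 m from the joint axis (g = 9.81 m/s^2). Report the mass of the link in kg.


m = tau / (g*L) = 872.4818 / (9.81 * 1.83) = 48.6000

48.6000 kg


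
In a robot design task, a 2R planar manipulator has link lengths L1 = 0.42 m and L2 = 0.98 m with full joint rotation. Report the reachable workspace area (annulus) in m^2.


r_max = L1 + L2 = 1.4000, r_min = |L1 - L2| = 0.5600
A = pi*(r_max^2 - r_min^2) = pi*(1.9600 - 0.3136) = 5.1723

5.1723 m^2


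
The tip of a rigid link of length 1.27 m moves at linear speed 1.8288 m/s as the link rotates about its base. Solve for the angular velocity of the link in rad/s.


omega = v / L = 1.8288 / 1.27 = 1.4400

1.4400 rad/s


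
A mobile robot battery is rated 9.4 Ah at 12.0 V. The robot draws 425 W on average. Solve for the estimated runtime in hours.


E = 9.4*12.0 = 112.8000 Wh
t = E/P = 112.8000/425 = 0.2654

0.2654 hours


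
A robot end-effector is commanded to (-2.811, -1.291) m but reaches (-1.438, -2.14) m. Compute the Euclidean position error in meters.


dx = -1.438 - (-2.811) = 1.3730, dy = -2.14 - (-1.291) = -0.8490
err = sqrt(1.885129 + 0.720801) = 1.6143

1.6143 m


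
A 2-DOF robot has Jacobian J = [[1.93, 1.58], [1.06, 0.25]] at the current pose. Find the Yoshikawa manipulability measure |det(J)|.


det(J) = 1.93*0.25 - (1.58)*(1.06) = -1.1923
|det(J)| = 1.1923

1.1923


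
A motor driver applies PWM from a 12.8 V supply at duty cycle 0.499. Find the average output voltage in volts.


V_avg = V_supply * D = 12.8*0.499 = 6.3872

6.3872 V


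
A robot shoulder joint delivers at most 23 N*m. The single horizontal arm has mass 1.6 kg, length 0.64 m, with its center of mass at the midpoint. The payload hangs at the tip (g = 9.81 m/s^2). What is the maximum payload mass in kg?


tau_arm = m_arm*g*(L/2) = 1.6*9.81*0.64/2 = 5.0227 N*m
tau_payload = tau_max - tau_arm = 23 - 5.0227 = 17.9773
m_payload = tau_payload / (g*L) = 17.9773 / (9.81*0.64) = 2.8634

2.8634 kg


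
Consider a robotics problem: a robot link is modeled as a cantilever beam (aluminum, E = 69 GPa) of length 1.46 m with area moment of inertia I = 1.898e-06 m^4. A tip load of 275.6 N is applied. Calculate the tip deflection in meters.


delta = F*L^3/(3*E*I) = 275.6*1.46^3/(3*6.900e+10*1.898e-06)
      = 857.7046816/392886 = 0.0022

0.0022 m


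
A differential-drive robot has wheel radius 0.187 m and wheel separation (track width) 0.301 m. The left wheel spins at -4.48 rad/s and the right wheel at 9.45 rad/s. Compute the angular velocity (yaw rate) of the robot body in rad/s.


omega = r*(wR - wL)/L = 0.187*(9.45 - (-4.48))/0.301 = 8.6542

8.6542 rad/s


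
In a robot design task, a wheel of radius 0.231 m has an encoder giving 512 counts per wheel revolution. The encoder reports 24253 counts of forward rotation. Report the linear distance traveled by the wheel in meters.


revs = 24253/512 = 47.369141
d = revs * 2*pi*r = 47.369141 * 2*pi*0.231 = 68.7523

68.7523 m


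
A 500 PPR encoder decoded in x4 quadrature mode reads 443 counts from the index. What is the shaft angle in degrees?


angle = counts * 360 / (PPR*4) = 443 * 360 / 2000 = 79.7400

79.7400 degrees


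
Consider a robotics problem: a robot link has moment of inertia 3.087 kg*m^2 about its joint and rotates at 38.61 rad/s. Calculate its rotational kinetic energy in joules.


KE = (1/2)*I*omega^2 = 0.5*3.087*38.61^2 = 2300.9450

2300.9450 J


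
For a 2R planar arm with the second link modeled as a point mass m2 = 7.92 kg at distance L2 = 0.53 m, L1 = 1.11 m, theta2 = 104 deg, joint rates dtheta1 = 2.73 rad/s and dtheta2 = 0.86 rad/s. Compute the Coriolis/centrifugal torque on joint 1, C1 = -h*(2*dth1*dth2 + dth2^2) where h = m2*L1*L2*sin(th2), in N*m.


h = m2*L1*L2*sin(th2) = 7.92*1.11*0.53*sin(104 deg) = 4.520934
C1 = -h*(2*2.73*0.86 + 0.86^2) = -4.520934*5.4352 = -24.5722

-24.5722 N*m


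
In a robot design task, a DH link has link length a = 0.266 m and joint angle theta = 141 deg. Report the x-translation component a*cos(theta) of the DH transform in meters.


a*cos(theta) = 0.266*cos(141 deg) = -0.2067

-0.2067 m


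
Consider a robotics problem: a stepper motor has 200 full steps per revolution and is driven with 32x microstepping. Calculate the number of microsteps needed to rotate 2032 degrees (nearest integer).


step_size = 360/(200*32) = 360/6400 = 0.056250 deg
n = 2032/(360/6400) = 2032*6400/360 = 36124.4444 -> 36124

36124 steps


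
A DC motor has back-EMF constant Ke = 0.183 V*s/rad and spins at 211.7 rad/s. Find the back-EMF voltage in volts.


V_emf = Ke * omega = 0.183*211.7 = 38.7411

38.7411 V


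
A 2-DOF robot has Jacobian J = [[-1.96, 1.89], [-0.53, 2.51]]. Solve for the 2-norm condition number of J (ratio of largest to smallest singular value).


JJ^T eigenvalues: trace(JJ^T) = 13.9947, det(JJ^T) = det(J)^2 = 15.34994041
s_max^2 = (13.9947 + sqrt(134.45186645))/2 = 12.79501907
s_min^2 = (13.9947 - sqrt(134.45186645))/2 = 1.19968093
kappa = s_max/s_min = sqrt(12.79501907/1.19968093) = 3.2658

3.2658


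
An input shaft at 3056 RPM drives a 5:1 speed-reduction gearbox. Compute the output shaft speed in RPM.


omega_out = omega_in / N = 3056 / 5 = 611.2000

611.2000 RPM


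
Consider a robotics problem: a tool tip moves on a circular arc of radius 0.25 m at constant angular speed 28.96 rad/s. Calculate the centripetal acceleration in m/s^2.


a_c = omega^2 * r = 28.96^2 * 0.25 = 209.6704

209.6704 m/s^2


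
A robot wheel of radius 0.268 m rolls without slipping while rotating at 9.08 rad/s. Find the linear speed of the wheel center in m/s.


v = omega * r = 9.08 * 0.268 = 2.4334

2.4334 m/s


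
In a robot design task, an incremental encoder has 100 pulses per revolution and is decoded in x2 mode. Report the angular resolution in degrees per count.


resolution = 360 / (PPR * 2) = 360 / 200 = 1.8000

1.8000 degrees


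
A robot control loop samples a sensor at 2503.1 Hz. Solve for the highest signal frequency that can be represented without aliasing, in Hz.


f_max = f_s/2 = 2503.1/2 = 1251.5500

1251.5500 Hz


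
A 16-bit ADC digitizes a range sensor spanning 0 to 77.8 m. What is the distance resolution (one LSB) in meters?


res = range / 2^n = 77.8/2^16 = 77.8/65536 = 0.0012

0.0012 m
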